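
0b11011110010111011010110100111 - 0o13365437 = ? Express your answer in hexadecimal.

0b11011110010111011010110100111 = 0x1bcbb5a7 in hexadecimal.
0o13365437 = 0x2deb1f in hexadecimal.
Subtract column by column in base 16:
  7-f → 8 (borrow)
  a-1-1 → 8
  5-b → a (borrow)
  b-e-1 → c (borrow)
  b-d-1 → d (borrow)
  c-2-1 → 9
  b-0 → b
  1-0 → 1

0x1b9dca88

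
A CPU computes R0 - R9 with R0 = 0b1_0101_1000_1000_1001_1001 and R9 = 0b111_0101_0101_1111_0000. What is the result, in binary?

Subtract column by column in base 2:
  1-0 → 1
  0-0 → 0
  0-0 → 0
  1-0 → 1
  1-1 → 0
  0-1 → 1 (borrow)
  0-1-1 → 0 (borrow)
  1-1-1 → 1 (borrow)
  0-1-1 → 0 (borrow)
  0-0-1 → 1 (borrow)
  0-1-1 → 0 (borrow)
  1-0-1 → 0
  0-1 → 1 (borrow)
  0-0-1 → 1 (borrow)
  0-1-1 → 0 (borrow)
  1-0-1 → 0
  1-1 → 0
  0-1 → 1 (borrow)
  1-1-1 → 1 (borrow)
  0-0-1 → 1 (borrow)
  1-0-1 → 0

0b11100011001010101001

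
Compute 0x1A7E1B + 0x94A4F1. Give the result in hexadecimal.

0xAF230C

Add column by column in base 16, right to left:
  B+1 = C
  1+F = 0 carry 1
  E+4+1 = 3 carry 1
  7+A+1 = 2 carry 1
  A+4+1 = F
  1+9 = A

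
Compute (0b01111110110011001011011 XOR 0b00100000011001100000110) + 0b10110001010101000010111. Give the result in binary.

First 0b01111110110011001011011 XOR 0b00100000011001100000110 = 0b01011110101010101011101.
Add column by column in base 2, right to left:
  1+1 = 0 carry 1
  0+1+1 = 0 carry 1
  1+1+1 = 1 carry 1
  1+0+1 = 0 carry 1
  1+1+1 = 1 carry 1
  0+0+1 = 1
  1+0 = 1
  0+0 = 0
  1+0 = 1
  0+1 = 1
  1+0 = 1
  0+1 = 1
  1+0 = 1
  0+1 = 1
  1+0 = 1
  0+1 = 1
  1+0 = 1
  1+0 = 1
  1+0 = 1
  1+1 = 0 carry 1
  0+1+1 = 0 carry 1
  1+0+1 = 0 carry 1
  0+1+1 = 0 carry 1
  final carry 1

0b100001111111111101110100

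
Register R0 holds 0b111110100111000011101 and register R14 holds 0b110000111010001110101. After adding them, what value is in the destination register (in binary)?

0b1101111100001010010010

Add column by column in base 2, right to left:
  1+1 = 0 carry 1
  0+0+1 = 1
  1+1 = 0 carry 1
  1+0+1 = 0 carry 1
  1+1+1 = 1 carry 1
  0+1+1 = 0 carry 1
  0+1+1 = 0 carry 1
  0+0+1 = 1
  0+0 = 0
  1+0 = 1
  1+1 = 0 carry 1
  1+0+1 = 0 carry 1
  0+1+1 = 0 carry 1
  0+1+1 = 0 carry 1
  1+1+1 = 1 carry 1
  0+0+1 = 1
  1+0 = 1
  1+0 = 1
  1+0 = 1
  1+1 = 0 carry 1
  1+1+1 = 1 carry 1
  final carry 1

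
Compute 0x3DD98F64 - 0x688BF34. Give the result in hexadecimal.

0x3750D030

Subtract column by column in base 16:
  4-4 → 0
  6-3 → 3
  F-F → 0
  8-B → D (borrow)
  9-8-1 → 0
  D-8 → 5
  D-6 → 7
  3-0 → 3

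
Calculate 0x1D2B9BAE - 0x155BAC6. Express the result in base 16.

0x1BD5E0E8

Subtract column by column in base 16:
  E-6 → 8
  A-C → E (borrow)
  B-A-1 → 0
  9-B → E (borrow)
  B-5-1 → 5
  2-5 → D (borrow)
  D-1-1 → B
  1-0 → 1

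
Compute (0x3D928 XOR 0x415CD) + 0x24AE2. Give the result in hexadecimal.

First 0x3D928 XOR 0x415CD = 0x7CCE5.
Add column by column in base 16, right to left:
  5+2 = 7
  E+E = C carry 1
  C+A+1 = 7 carry 1
  C+4+1 = 1 carry 1
  7+2+1 = A

0xA17C7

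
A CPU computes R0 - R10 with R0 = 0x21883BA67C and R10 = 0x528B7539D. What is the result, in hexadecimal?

Subtract column by column in base 16:
  C-D → F (borrow)
  7-9-1 → D (borrow)
  6-3-1 → 2
  A-5 → 5
  B-7 → 4
  3-B → 8 (borrow)
  8-8-1 → F (borrow)
  8-2-1 → 5
  1-5 → C (borrow)
  2-0-1 → 1

0x1C5F8452DF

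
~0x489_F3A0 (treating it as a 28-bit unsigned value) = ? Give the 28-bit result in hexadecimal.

Each hex digit d becomes F−d:
  4→B, 8→7, 9→6, F→0, 3→C, A→5, 0→F

0xB760C5F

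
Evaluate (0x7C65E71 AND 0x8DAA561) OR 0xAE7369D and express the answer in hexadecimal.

0xAE736FD

0x7C65E71 AND 0x8DAA561 = 0x0C20461.
Then OR with 0xAE7369D.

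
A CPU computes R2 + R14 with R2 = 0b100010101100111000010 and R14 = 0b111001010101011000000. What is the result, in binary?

Add column by column in base 2, right to left:
  0+0 = 0
  1+0 = 1
  0+0 = 0
  0+0 = 0
  0+0 = 0
  0+0 = 0
  1+1 = 0 carry 1
  1+1+1 = 1 carry 1
  1+0+1 = 0 carry 1
  0+1+1 = 0 carry 1
  0+0+1 = 1
  1+1 = 0 carry 1
  1+0+1 = 0 carry 1
  0+1+1 = 0 carry 1
  1+0+1 = 0 carry 1
  0+1+1 = 0 carry 1
  1+0+1 = 0 carry 1
  0+0+1 = 1
  0+1 = 1
  0+1 = 1
  1+1 = 0 carry 1
  final carry 1

0b1011100000010010000010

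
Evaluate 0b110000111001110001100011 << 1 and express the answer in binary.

0b1100001110011100011000110

Left shift by 1: append 1 zero bit.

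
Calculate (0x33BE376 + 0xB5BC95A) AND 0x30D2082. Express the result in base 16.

0x2052080

Add column by column in base 16, right to left:
  6+A = 0 carry 1
  7+5+1 = D
  3+9 = C
  E+C = A carry 1
  B+B+1 = 7 carry 1
  3+5+1 = 9
  3+B = E
Sum = 0xE97ACD0; now AND with 0x30D2082:
  E&3=2, 9&0=0, 7&D=5, A&2=2, C&0=0, D&8=8, 0&2=0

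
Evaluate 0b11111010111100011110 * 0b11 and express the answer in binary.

0b1011110000110101011010

Multiply each base-2 digit by 3, carrying:
  0×3 = 0 → write 0
  1×3 = 3 → write 1 carry 1
  1×3+1 = 4 → write 0 carry 2
  1×3+2 = 5 → write 1 carry 2
  1×3+2 = 5 → write 1 carry 2
  0×3+2 = 2 → write 0 carry 1
  0×3+1 = 1 → write 1
  0×3 = 0 → write 0
  1×3 = 3 → write 1 carry 1
  1×3+1 = 4 → write 0 carry 2
  1×3+2 = 5 → write 1 carry 2
  1×3+2 = 5 → write 1 carry 2
  0×3+2 = 2 → write 0 carry 1
  1×3+1 = 4 → write 0 carry 2
  0×3+2 = 2 → write 0 carry 1
  1×3+1 = 4 → write 0 carry 2
  1×3+2 = 5 → write 1 carry 2
  1×3+2 = 5 → write 1 carry 2
  1×3+2 = 5 → write 1 carry 2
  1×3+2 = 5 → write 1 carry 2
  remaining carry: 10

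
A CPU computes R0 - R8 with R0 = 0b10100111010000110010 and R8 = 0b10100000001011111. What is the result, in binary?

0b10010011001111010011

Subtract column by column in base 2:
  0-1 → 1 (borrow)
  1-1-1 → 1 (borrow)
  0-1-1 → 0 (borrow)
  0-1-1 → 0 (borrow)
  1-1-1 → 1 (borrow)
  1-0-1 → 0
  0-1 → 1 (borrow)
  0-0-1 → 1 (borrow)
  0-0-1 → 1 (borrow)
  0-0-1 → 1 (borrow)
  1-0-1 → 0
  0-0 → 0
  1-0 → 1
  1-0 → 1
  1-1 → 0
  0-0 → 0
  0-1 → 1 (borrow)
  1-0-1 → 0
  0-0 → 0
  1-0 → 1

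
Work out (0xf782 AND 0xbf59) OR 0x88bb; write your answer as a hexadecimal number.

0xbfbb

0xf782 AND 0xbf59 = 0xb700.
Then OR with 0x88bb.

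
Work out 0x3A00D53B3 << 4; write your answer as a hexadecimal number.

0x3A00D53B30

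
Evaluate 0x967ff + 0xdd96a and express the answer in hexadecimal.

0x174169

Add column by column in base 16, right to left:
  f+a = 9 carry 1
  f+6+1 = 6 carry 1
  7+9+1 = 1 carry 1
  6+d+1 = 4 carry 1
  9+d+1 = 7 carry 1
  final carry 1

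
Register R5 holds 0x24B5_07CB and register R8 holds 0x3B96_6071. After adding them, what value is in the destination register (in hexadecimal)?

0x604B683C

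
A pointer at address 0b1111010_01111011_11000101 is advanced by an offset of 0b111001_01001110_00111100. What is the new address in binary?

Add column by column in base 2, right to left:
  1+0 = 1
  0+0 = 0
  1+1 = 0 carry 1
  0+1+1 = 0 carry 1
  0+1+1 = 0 carry 1
  0+1+1 = 0 carry 1
  1+0+1 = 0 carry 1
  1+0+1 = 0 carry 1
  1+0+1 = 0 carry 1
  1+1+1 = 1 carry 1
  0+1+1 = 0 carry 1
  1+1+1 = 1 carry 1
  1+0+1 = 0 carry 1
  1+0+1 = 0 carry 1
  1+1+1 = 1 carry 1
  0+0+1 = 1
  0+1 = 1
  1+0 = 1
  0+0 = 0
  1+1 = 0 carry 1
  1+1+1 = 1 carry 1
  1+1+1 = 1 carry 1
  1+0+1 = 0 carry 1
  final carry 1

0b101100111100101000000001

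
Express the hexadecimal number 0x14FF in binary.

Expand each hex digit to 4 bits: 1=0001 4=0100 F=1111 F=1111.

0b1010011111111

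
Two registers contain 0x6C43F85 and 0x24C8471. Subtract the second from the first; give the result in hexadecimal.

Subtract column by column in base 16:
  5-1 → 4
  8-7 → 1
  F-4 → B
  3-8 → B (borrow)
  4-C-1 → 7 (borrow)
  C-4-1 → 7
  6-2 → 4

0x477BB14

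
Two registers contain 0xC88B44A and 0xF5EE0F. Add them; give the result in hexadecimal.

Add column by column in base 16, right to left:
  A+F = 9 carry 1
  4+0+1 = 5
  4+E = 2 carry 1
  B+E+1 = A carry 1
  8+5+1 = E
  8+F = 7 carry 1
  C+0+1 = D

0xD7EA259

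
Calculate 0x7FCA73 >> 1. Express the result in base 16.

0x3FE539

1 bits is not a whole number of base-16 digits; in binary: 11111111100101001110011 >> 1 = 1111111110010100111001.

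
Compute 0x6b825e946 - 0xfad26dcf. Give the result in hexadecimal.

Subtract column by column in base 16:
  6-f → 7 (borrow)
  4-c-1 → 7 (borrow)
  9-d-1 → b (borrow)
  e-6-1 → 7
  5-2 → 3
  2-d → 5 (borrow)
  8-a-1 → d (borrow)
  b-f-1 → b (borrow)
  6-0-1 → 5

0x5bd537b77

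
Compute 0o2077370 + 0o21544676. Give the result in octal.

0o23644266

Add column by column in base 8, right to left:
  0+6 = 6
  7+7 = 6 carry 1
  3+6+1 = 2 carry 1
  7+4+1 = 4 carry 1
  7+4+1 = 4 carry 1
  0+5+1 = 6
  2+1 = 3
  0+2 = 2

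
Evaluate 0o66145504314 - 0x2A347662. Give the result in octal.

0o60730411152

0x2A347662 = 0o5215073142 in octal.
Subtract column by column in base 8:
  4-2 → 2
  1-4 → 5 (borrow)
  3-1-1 → 1
  4-3 → 1
  0-7 → 1 (borrow)
  5-0-1 → 4
  5-5 → 0
  4-1 → 3
  1-2 → 7 (borrow)
  6-5-1 → 0
  6-0 → 6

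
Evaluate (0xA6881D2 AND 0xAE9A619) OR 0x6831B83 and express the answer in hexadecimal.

0xA6881D2 AND 0xAE9A619 = 0xA688010.
Then OR with 0x6831B83.

0xEEB9B93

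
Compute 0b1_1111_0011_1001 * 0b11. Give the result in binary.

Multiply each base-2 digit by 3, carrying:
  1×3 = 3 → write 1 carry 1
  0×3+1 = 1 → write 1
  0×3 = 0 → write 0
  1×3 = 3 → write 1 carry 1
  1×3+1 = 4 → write 0 carry 2
  1×3+2 = 5 → write 1 carry 2
  0×3+2 = 2 → write 0 carry 1
  0×3+1 = 1 → write 1
  1×3 = 3 → write 1 carry 1
  1×3+1 = 4 → write 0 carry 2
  1×3+2 = 5 → write 1 carry 2
  1×3+2 = 5 → write 1 carry 2
  1×3+2 = 5 → write 1 carry 2
  remaining carry: 10

0b101110110101011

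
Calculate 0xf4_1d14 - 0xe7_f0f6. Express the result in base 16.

0xc2c1e

Subtract column by column in base 16:
  4-6 → e (borrow)
  1-f-1 → 1 (borrow)
  d-0-1 → c
  1-f → 2 (borrow)
  4-7-1 → c (borrow)
  f-e-1 → 0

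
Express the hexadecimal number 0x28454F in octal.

Expand each hex digit to 4 bits: 2=0010 8=1000 4=0100 5=0101 4=0100 F=1111.
Group the bits in threes: 001 010 000 100 010 101 001 111 → 12042517.

0o12042517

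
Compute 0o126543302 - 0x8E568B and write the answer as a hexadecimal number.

0xCC7037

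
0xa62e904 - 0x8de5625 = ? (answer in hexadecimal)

Subtract column by column in base 16:
  4-5 → f (borrow)
  0-2-1 → d (borrow)
  9-6-1 → 2
  e-5 → 9
  2-e → 4 (borrow)
  6-d-1 → 8 (borrow)
  a-8-1 → 1

0x18492df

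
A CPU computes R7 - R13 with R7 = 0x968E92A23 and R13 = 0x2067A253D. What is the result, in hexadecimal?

Subtract column by column in base 16:
  3-D → 6 (borrow)
  2-3-1 → E (borrow)
  A-5-1 → 4
  2-2 → 0
  9-A → F (borrow)
  E-7-1 → 6
  8-6 → 2
  6-0 → 6
  9-2 → 7

0x7626F04E6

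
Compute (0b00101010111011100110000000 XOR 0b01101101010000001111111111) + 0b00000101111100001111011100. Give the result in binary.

0b1001101100111111001011011

First 0b00101010111011100110000000 XOR 0b01101101010000001111111111 = 0b01000111101011101001111111.
Add column by column in base 2, right to left:
  1+0 = 1
  1+0 = 1
  1+1 = 0 carry 1
  1+1+1 = 1 carry 1
  1+1+1 = 1 carry 1
  1+0+1 = 0 carry 1
  1+1+1 = 1 carry 1
  0+1+1 = 0 carry 1
  0+1+1 = 0 carry 1
  1+1+1 = 1 carry 1
  0+0+1 = 1
  1+0 = 1
  1+0 = 1
  1+0 = 1
  0+1 = 1
  1+1 = 0 carry 1
  0+1+1 = 0 carry 1
  1+1+1 = 1 carry 1
  1+1+1 = 1 carry 1
  1+0+1 = 0 carry 1
  1+1+1 = 1 carry 1
  0+0+1 = 1
  0+0 = 0
  0+0 = 0
  1+0 = 1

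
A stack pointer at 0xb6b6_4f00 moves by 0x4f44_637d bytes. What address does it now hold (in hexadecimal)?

0x105fab27d

Add column by column in base 16, right to left:
  0+d = d
  0+7 = 7
  f+3 = 2 carry 1
  4+6+1 = b
  6+4 = a
  b+4 = f
  6+f = 5 carry 1
  b+4+1 = 0 carry 1
  final carry 1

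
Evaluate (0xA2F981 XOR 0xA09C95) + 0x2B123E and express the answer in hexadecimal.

0x2D7752

First 0xA2F981 XOR 0xA09C95 = 0x026514.
Add column by column in base 16, right to left:
  4+E = 2 carry 1
  1+3+1 = 5
  5+2 = 7
  6+1 = 7
  2+B = D
  0+2 = 2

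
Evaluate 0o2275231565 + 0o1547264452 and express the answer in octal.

0o4044516237

Add column by column in base 8, right to left:
  5+2 = 7
  6+5 = 3 carry 1
  5+4+1 = 2 carry 1
  1+4+1 = 6
  3+6 = 1 carry 1
  2+2+1 = 5
  5+7 = 4 carry 1
  7+4+1 = 4 carry 1
  2+5+1 = 0 carry 1
  2+1+1 = 4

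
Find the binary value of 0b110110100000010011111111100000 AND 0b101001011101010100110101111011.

0b100000000000010000110101100000

AND bit by bit (1 only where both bits are 1):
  110110100000010011111111100000
& 101001011101010100110101111011
= 100000000000010000110101100000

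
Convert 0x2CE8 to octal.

Expand each hex digit to 4 bits: 2=0010 C=1100 E=1110 8=1000.
Group the bits in threes: 010 110 011 101 000 → 26350.

0o26350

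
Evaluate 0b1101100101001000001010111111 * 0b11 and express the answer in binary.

0b101000101111011000100000111101

Multiply each base-2 digit by 3, carrying:
  1×3 = 3 → write 1 carry 1
  1×3+1 = 4 → write 0 carry 2
  1×3+2 = 5 → write 1 carry 2
  1×3+2 = 5 → write 1 carry 2
  1×3+2 = 5 → write 1 carry 2
  1×3+2 = 5 → write 1 carry 2
  0×3+2 = 2 → write 0 carry 1
  1×3+1 = 4 → write 0 carry 2
  0×3+2 = 2 → write 0 carry 1
  1×3+1 = 4 → write 0 carry 2
  0×3+2 = 2 → write 0 carry 1
  0×3+1 = 1 → write 1
  0×3 = 0 → write 0
  0×3 = 0 → write 0
  0×3 = 0 → write 0
  1×3 = 3 → write 1 carry 1
  0×3+1 = 1 → write 1
  0×3 = 0 → write 0
  1×3 = 3 → write 1 carry 1
  0×3+1 = 1 → write 1
  1×3 = 3 → write 1 carry 1
  0×3+1 = 1 → write 1
  0×3 = 0 → write 0
  1×3 = 3 → write 1 carry 1
  1×3+1 = 4 → write 0 carry 2
  0×3+2 = 2 → write 0 carry 1
  1×3+1 = 4 → write 0 carry 2
  1×3+2 = 5 → write 1 carry 2
  remaining carry: 10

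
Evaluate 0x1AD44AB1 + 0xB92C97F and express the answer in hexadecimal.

0x26671430

Add column by column in base 16, right to left:
  1+F = 0 carry 1
  B+7+1 = 3 carry 1
  A+9+1 = 4 carry 1
  4+C+1 = 1 carry 1
  4+2+1 = 7
  D+9 = 6 carry 1
  A+B+1 = 6 carry 1
  1+0+1 = 2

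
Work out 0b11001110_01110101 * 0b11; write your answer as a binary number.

0b100110101101011111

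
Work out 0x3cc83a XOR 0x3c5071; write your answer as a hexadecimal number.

0x00984b

XOR each hex digit independently (no carries):
  3^3=0, c^c=0, c^5=9, 8^0=8, 3^7=4, a^1=b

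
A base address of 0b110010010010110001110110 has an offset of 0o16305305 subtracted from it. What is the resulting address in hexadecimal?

0b110010010010110001110110 = 0xC92C76 in hexadecimal.
0o16305305 = 0x398AC5 in hexadecimal.
Subtract column by column in base 16:
  6-5 → 1
  7-C → B (borrow)
  C-A-1 → 1
  2-8 → A (borrow)
  9-9-1 → F (borrow)
  C-3-1 → 8

0x8FA1B1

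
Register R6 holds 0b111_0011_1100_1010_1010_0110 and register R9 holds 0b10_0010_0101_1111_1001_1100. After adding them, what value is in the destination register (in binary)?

0b100101100010101001000010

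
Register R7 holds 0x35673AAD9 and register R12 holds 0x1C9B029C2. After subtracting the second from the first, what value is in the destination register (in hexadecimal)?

0x18CC38117

Subtract column by column in base 16:
  9-2 → 7
  D-C → 1
  A-9 → 1
  A-2 → 8
  3-0 → 3
  7-B → C (borrow)
  6-9-1 → C (borrow)
  5-C-1 → 8 (borrow)
  3-1-1 → 1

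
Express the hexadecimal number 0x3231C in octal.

0o621434

Expand each hex digit to 4 bits: 3=0011 2=0010 3=0011 1=0001 C=1100.
Group the bits in threes: 110 010 001 100 011 100 → 621434.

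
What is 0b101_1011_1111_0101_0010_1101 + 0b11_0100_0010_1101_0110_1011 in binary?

0b100100000010001010011000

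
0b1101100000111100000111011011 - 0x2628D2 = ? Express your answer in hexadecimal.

0b1101100000111100000111011011 = 0xD83C1DB in hexadecimal.
Subtract column by column in base 16:
  B-2 → 9
  D-D → 0
  1-8 → 9 (borrow)
  C-2-1 → 9
  3-6 → D (borrow)
  8-2-1 → 5
  D-0 → D

0xD5D9909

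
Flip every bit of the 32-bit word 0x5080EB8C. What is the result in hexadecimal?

Each hex digit d becomes F−d:
  5→A, 0→F, 8→7, 0→F, E→1, B→4, 8→7, C→3

0xAF7F1473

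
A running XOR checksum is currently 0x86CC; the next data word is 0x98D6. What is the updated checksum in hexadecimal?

0x1E1A

XOR each hex digit independently (no carries):
  8^9=1, 6^8=E, C^D=1, C^6=A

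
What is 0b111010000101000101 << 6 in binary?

0b111010000101000101000000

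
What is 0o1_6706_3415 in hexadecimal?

0x1DC670D

Each octal digit is 3 bits: 1=001 6=110 7=111 0=000 6=110 3=011 4=100 1=001 5=101.
Group the bits into nibbles: 0001 1101 1100 0110 0111 0000 1101 → 1DC670D.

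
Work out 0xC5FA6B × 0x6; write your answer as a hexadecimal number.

0x4A3DE82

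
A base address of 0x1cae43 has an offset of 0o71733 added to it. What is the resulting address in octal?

0x1cae43 = 0o7127103 in octal.
Add column by column in base 8, right to left:
  3+3 = 6
  0+3 = 3
  1+7 = 0 carry 1
  7+1+1 = 1 carry 1
  2+7+1 = 2 carry 1
  1+0+1 = 2
  7+0 = 7

0o7221036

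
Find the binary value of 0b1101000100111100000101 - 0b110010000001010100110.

Subtract column by column in base 2:
  1-0 → 1
  0-1 → 1 (borrow)
  1-1-1 → 1 (borrow)
  0-0-1 → 1 (borrow)
  0-0-1 → 1 (borrow)
  0-1-1 → 0 (borrow)
  0-0-1 → 1 (borrow)
  0-1-1 → 0 (borrow)
  1-0-1 → 0
  1-1 → 0
  1-0 → 1
  1-0 → 1
  0-0 → 0
  0-0 → 0
  1-0 → 1
  0-0 → 0
  0-1 → 1 (borrow)
  0-0-1 → 1 (borrow)
  1-0-1 → 0
  0-1 → 1 (borrow)
  1-1-1 → 1 (borrow)
  1-0-1 → 0

0b110110100110001011111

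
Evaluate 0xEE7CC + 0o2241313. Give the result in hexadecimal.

0x182A97

0o2241313 = 0x942CB in hexadecimal.
Add column by column in base 16, right to left:
  C+B = 7 carry 1
  C+C+1 = 9 carry 1
  7+2+1 = A
  E+4 = 2 carry 1
  E+9+1 = 8 carry 1
  final carry 1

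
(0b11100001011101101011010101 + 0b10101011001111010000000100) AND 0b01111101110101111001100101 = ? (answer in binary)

Add column by column in base 2, right to left:
  1+0 = 1
  0+0 = 0
  1+1 = 0 carry 1
  0+0+1 = 1
  1+0 = 1
  0+0 = 0
  1+0 = 1
  1+0 = 1
  0+0 = 0
  1+0 = 1
  0+1 = 1
  1+0 = 1
  1+1 = 0 carry 1
  0+1+1 = 0 carry 1
  1+1+1 = 1 carry 1
  1+1+1 = 1 carry 1
  1+0+1 = 0 carry 1
  0+0+1 = 1
  1+1 = 0 carry 1
  0+1+1 = 0 carry 1
  0+0+1 = 1
  0+1 = 1
  0+0 = 0
  1+1 = 0 carry 1
  1+0+1 = 0 carry 1
  1+1+1 = 1 carry 1
  final carry 1
Sum = 0b110001100101100111011011001; now AND with 0b01111101110101111001100101:
  110001100101100111011011001
& 001111101110101111001100101
= 000001100100100111001000001

0b1100100100111001000001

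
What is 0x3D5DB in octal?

Expand each hex digit to 4 bits: 3=0011 D=1101 5=0101 D=1101 B=1011.
Group the bits in threes: 111 101 010 111 011 011 → 752733.

0o752733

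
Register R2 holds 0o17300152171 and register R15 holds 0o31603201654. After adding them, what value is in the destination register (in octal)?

Add column by column in base 8, right to left:
  1+4 = 5
  7+5 = 4 carry 1
  1+6+1 = 0 carry 1
  2+1+1 = 4
  5+0 = 5
  1+2 = 3
  0+3 = 3
  0+0 = 0
  3+6 = 1 carry 1
  7+1+1 = 1 carry 1
  1+3+1 = 5

0o51103354045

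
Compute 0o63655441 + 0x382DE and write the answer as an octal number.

0o64556777

0x382DE = 0o701336 in octal.
Add column by column in base 8, right to left:
  1+6 = 7
  4+3 = 7
  4+3 = 7
  5+1 = 6
  5+0 = 5
  6+7 = 5 carry 1
  3+0+1 = 4
  6+0 = 6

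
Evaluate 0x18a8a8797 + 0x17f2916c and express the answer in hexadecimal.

Add column by column in base 16, right to left:
  7+c = 3 carry 1
  9+6+1 = 0 carry 1
  7+1+1 = 9
  8+9 = 1 carry 1
  a+2+1 = d
  8+f = 7 carry 1
  a+7+1 = 2 carry 1
  8+1+1 = a
  1+0 = 1

0x1a27d1903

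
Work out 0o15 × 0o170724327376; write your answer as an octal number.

0o3043711361346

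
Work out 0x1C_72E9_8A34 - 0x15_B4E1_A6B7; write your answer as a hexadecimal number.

0x6BE07E37D

Subtract column by column in base 16:
  4-7 → D (borrow)
  3-B-1 → 7 (borrow)
  A-6-1 → 3
  8-A → E (borrow)
  9-1-1 → 7
  E-E → 0
  2-4 → E (borrow)
  7-B-1 → B (borrow)
  C-5-1 → 6
  1-1 → 0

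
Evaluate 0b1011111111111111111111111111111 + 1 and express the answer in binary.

0b1100000000000000000000000000000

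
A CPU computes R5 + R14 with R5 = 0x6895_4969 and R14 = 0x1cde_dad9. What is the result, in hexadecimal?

Add column by column in base 16, right to left:
  9+9 = 2 carry 1
  6+d+1 = 4 carry 1
  9+a+1 = 4 carry 1
  4+d+1 = 2 carry 1
  5+e+1 = 4 carry 1
  9+d+1 = 7 carry 1
  8+c+1 = 5 carry 1
  6+1+1 = 8

0x85742442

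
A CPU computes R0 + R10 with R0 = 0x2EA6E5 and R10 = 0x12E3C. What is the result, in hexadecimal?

0x2FD521

Add column by column in base 16, right to left:
  5+C = 1 carry 1
  E+3+1 = 2 carry 1
  6+E+1 = 5 carry 1
  A+2+1 = D
  E+1 = F
  2+0 = 2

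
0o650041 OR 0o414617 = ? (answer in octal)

0o654657

OR each oct digit independently (no carries):
  6|4=6, 5|1=5, 0|4=4, 0|6=6, 4|1=5, 1|7=7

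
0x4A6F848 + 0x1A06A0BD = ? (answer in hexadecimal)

Add column by column in base 16, right to left:
  8+D = 5 carry 1
  4+B+1 = 0 carry 1
  8+0+1 = 9
  F+A = 9 carry 1
  6+6+1 = D
  A+0 = A
  4+A = E
  0+1 = 1

0x1EAD9905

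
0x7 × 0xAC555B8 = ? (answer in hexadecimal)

Multiply each base-16 digit by 7, carrying:
  8×7 = 56 → write 8 carry 3
  B×7+3 = 80 → write 0 carry 5
  5×7+5 = 40 → write 8 carry 2
  5×7+2 = 37 → write 5 carry 2
  5×7+2 = 37 → write 5 carry 2
  C×7+2 = 86 → write 6 carry 5
  A×7+5 = 75 → write B carry 4
  remaining carry: 4

0x4B655808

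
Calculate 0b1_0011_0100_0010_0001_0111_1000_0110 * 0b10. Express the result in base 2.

0b100110100001000010111100001100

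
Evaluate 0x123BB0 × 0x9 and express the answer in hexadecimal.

0xA41930

Multiply each base-16 digit by 9, carrying:
  0×9 = 0 → write 0
  B×9 = 99 → write 3 carry 6
  B×9+6 = 105 → write 9 carry 6
  3×9+6 = 33 → write 1 carry 2
  2×9+2 = 20 → write 4 carry 1
  1×9+1 = 10 → write A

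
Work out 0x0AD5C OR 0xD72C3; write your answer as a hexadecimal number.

OR each hex digit independently (no carries):
  0|D=D, A|7=F, D|2=F, 5|C=D, C|3=F

0xDFFDF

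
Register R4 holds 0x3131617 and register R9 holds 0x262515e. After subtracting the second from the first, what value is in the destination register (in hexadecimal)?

Subtract column by column in base 16:
  7-e → 9 (borrow)
  1-5-1 → b (borrow)
  6-1-1 → 4
  1-5 → c (borrow)
  3-2-1 → 0
  1-6 → b (borrow)
  3-2-1 → 0

0xb0c4b9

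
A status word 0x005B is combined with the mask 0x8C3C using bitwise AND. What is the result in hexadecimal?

0x0018

AND each hex digit independently (no carries):
  0&8=0, 0&C=0, 5&3=1, B&C=8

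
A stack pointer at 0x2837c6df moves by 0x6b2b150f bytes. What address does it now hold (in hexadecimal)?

0x9362dbee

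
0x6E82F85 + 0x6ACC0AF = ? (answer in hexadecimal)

Add column by column in base 16, right to left:
  5+F = 4 carry 1
  8+A+1 = 3 carry 1
  F+0+1 = 0 carry 1
  2+C+1 = F
  8+C = 4 carry 1
  E+A+1 = 9 carry 1
  6+6+1 = D

0xD94F034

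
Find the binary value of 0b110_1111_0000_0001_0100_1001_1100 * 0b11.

Multiply each base-2 digit by 3, carrying:
  0×3 = 0 → write 0
  0×3 = 0 → write 0
  1×3 = 3 → write 1 carry 1
  1×3+1 = 4 → write 0 carry 2
  1×3+2 = 5 → write 1 carry 2
  0×3+2 = 2 → write 0 carry 1
  0×3+1 = 1 → write 1
  1×3 = 3 → write 1 carry 1
  0×3+1 = 1 → write 1
  0×3 = 0 → write 0
  1×3 = 3 → write 1 carry 1
  0×3+1 = 1 → write 1
  1×3 = 3 → write 1 carry 1
  0×3+1 = 1 → write 1
  0×3 = 0 → write 0
  0×3 = 0 → write 0
  0×3 = 0 → write 0
  0×3 = 0 → write 0
  0×3 = 0 → write 0
  0×3 = 0 → write 0
  1×3 = 3 → write 1 carry 1
  1×3+1 = 4 → write 0 carry 2
  1×3+2 = 5 → write 1 carry 2
  1×3+2 = 5 → write 1 carry 2
  0×3+2 = 2 → write 0 carry 1
  1×3+1 = 4 → write 0 carry 2
  1×3+2 = 5 → write 1 carry 2
  remaining carry: 10

0b10100110100000011110111010100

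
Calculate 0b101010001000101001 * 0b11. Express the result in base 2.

Multiply each base-2 digit by 3, carrying:
  1×3 = 3 → write 1 carry 1
  0×3+1 = 1 → write 1
  0×3 = 0 → write 0
  1×3 = 3 → write 1 carry 1
  0×3+1 = 1 → write 1
  1×3 = 3 → write 1 carry 1
  0×3+1 = 1 → write 1
  0×3 = 0 → write 0
  0×3 = 0 → write 0
  1×3 = 3 → write 1 carry 1
  0×3+1 = 1 → write 1
  0×3 = 0 → write 0
  0×3 = 0 → write 0
  1×3 = 3 → write 1 carry 1
  0×3+1 = 1 → write 1
  1×3 = 3 → write 1 carry 1
  0×3+1 = 1 → write 1
  1×3 = 3 → write 1 carry 1
  remaining carry: 1

0b1111110011001111011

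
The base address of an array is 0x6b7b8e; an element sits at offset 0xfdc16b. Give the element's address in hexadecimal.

0x1693cf9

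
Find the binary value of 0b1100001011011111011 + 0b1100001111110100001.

0b11000011011010011100

Add column by column in base 2, right to left:
  1+1 = 0 carry 1
  1+0+1 = 0 carry 1
  0+0+1 = 1
  1+0 = 1
  1+0 = 1
  1+1 = 0 carry 1
  1+0+1 = 0 carry 1
  1+1+1 = 1 carry 1
  0+1+1 = 0 carry 1
  1+1+1 = 1 carry 1
  1+1+1 = 1 carry 1
  0+1+1 = 0 carry 1
  1+1+1 = 1 carry 1
  0+0+1 = 1
  0+0 = 0
  0+0 = 0
  0+0 = 0
  1+1 = 0 carry 1
  1+1+1 = 1 carry 1
  final carry 1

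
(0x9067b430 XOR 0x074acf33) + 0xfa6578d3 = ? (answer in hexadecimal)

0x19192f3d6

First 0x9067b430 XOR 0x074acf33 = 0x972d7b03.
Add column by column in base 16, right to left:
  3+3 = 6
  0+d = d
  b+8 = 3 carry 1
  7+7+1 = f
  d+5 = 2 carry 1
  2+6+1 = 9
  7+a = 1 carry 1
  9+f+1 = 9 carry 1
  final carry 1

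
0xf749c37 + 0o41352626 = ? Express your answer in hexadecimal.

0o41352626 = 0x85d596 in hexadecimal.
Add column by column in base 16, right to left:
  7+6 = d
  3+9 = c
  c+5 = 1 carry 1
  9+d+1 = 7 carry 1
  4+5+1 = a
  7+8 = f
  f+0 = f

0xffa71cd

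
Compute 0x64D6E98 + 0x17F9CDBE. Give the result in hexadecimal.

Add column by column in base 16, right to left:
  8+E = 6 carry 1
  9+B+1 = 5 carry 1
  E+D+1 = C carry 1
  6+C+1 = 3 carry 1
  D+9+1 = 7 carry 1
  4+F+1 = 4 carry 1
  6+7+1 = E
  0+1 = 1

0x1E473C56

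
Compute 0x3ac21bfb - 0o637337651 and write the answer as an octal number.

0o6421056122

0x3ac21bfb = 0o7260415773 in octal.
Subtract column by column in base 8:
  3-1 → 2
  7-5 → 2
  7-6 → 1
  5-7 → 6 (borrow)
  1-3-1 → 5 (borrow)
  4-3-1 → 0
  0-7 → 1 (borrow)
  6-3-1 → 2
  2-6 → 4 (borrow)
  7-0-1 → 6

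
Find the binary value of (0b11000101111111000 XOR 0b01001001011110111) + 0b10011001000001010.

First 0b11000101111111000 XOR 0b01001001011110111 = 0b10001100100001111.
Add column by column in base 2, right to left:
  1+0 = 1
  1+1 = 0 carry 1
  1+0+1 = 0 carry 1
  1+1+1 = 1 carry 1
  0+0+1 = 1
  0+0 = 0
  0+0 = 0
  0+0 = 0
  1+0 = 1
  0+1 = 1
  0+0 = 0
  1+0 = 1
  1+1 = 0 carry 1
  0+1+1 = 0 carry 1
  0+0+1 = 1
  0+0 = 0
  1+1 = 0 carry 1
  final carry 1

0b100100101100011001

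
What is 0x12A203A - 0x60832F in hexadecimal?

0xC99D0B

Subtract column by column in base 16:
  A-F → B (borrow)
  3-2-1 → 0
  0-3 → D (borrow)
  2-8-1 → 9 (borrow)
  A-0-1 → 9
  2-6 → C (borrow)
  1-0-1 → 0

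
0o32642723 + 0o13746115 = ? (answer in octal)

0o46611040

Add column by column in base 8, right to left:
  3+5 = 0 carry 1
  2+1+1 = 4
  7+1 = 0 carry 1
  2+6+1 = 1 carry 1
  4+4+1 = 1 carry 1
  6+7+1 = 6 carry 1
  2+3+1 = 6
  3+1 = 4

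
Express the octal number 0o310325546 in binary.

0b11001000011010101101100110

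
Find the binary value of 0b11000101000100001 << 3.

Left shift by 3: append 3 zero bits.

0b11000101000100001000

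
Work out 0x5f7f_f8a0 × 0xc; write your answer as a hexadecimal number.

Multiply each base-16 digit by 12, carrying:
  0×12 = 0 → write 0
  a×12 = 120 → write 8 carry 7
  8×12+7 = 103 → write 7 carry 6
  f×12+6 = 186 → write a carry 11
  f×12+11 = 191 → write f carry 11
  7×12+11 = 95 → write f carry 5
  f×12+5 = 185 → write 9 carry 11
  5×12+11 = 71 → write 7 carry 4
  remaining carry: 4

0x479ffa780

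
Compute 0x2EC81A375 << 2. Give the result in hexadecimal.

2 bits is not a whole number of base-16 digits; in binary: 1011101100100000011010001101110101 << 2 = 101110110010000001101000110111010100.

0xBB2068DD4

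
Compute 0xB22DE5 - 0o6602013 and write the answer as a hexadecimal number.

0x9729DA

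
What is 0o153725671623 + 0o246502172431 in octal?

0o422430064254

Add column by column in base 8, right to left:
  3+1 = 4
  2+3 = 5
  6+4 = 2 carry 1
  1+2+1 = 4
  7+7 = 6 carry 1
  6+1+1 = 0 carry 1
  5+2+1 = 0 carry 1
  2+0+1 = 3
  7+5 = 4 carry 1
  3+6+1 = 2 carry 1
  5+4+1 = 2 carry 1
  1+2+1 = 4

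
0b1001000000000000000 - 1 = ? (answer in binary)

0b1000111111111111111

The trailing 15 digits are 0, so subtracting 1 borrows through: they become 1 and the next digit up decrements.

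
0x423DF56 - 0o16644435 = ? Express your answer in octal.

0x423DF56 = 0o410757526 in octal.
Subtract column by column in base 8:
  6-5 → 1
  2-3 → 7 (borrow)
  5-4-1 → 0
  7-4 → 3
  5-4 → 1
  7-6 → 1
  0-6 → 2 (borrow)
  1-1-1 → 7 (borrow)
  4-0-1 → 3

0o372113071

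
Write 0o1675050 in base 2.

Each octal digit is 3 bits: 1=001 6=110 7=111 5=101 0=000 5=101 0=000.

0b1110111101000101000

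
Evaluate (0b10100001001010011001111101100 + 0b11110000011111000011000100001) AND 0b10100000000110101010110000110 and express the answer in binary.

Add column by column in base 2, right to left:
  0+1 = 1
  0+0 = 0
  1+0 = 1
  1+0 = 1
  0+0 = 0
  1+1 = 0 carry 1
  1+0+1 = 0 carry 1
  1+0+1 = 0 carry 1
  1+0+1 = 0 carry 1
  1+1+1 = 1 carry 1
  0+1+1 = 0 carry 1
  0+0+1 = 1
  1+0 = 1
  1+0 = 1
  0+0 = 0
  0+1 = 1
  1+1 = 0 carry 1
  0+1+1 = 0 carry 1
  1+1+1 = 1 carry 1
  0+1+1 = 0 carry 1
  0+0+1 = 1
  1+0 = 1
  0+0 = 0
  0+0 = 0
  0+0 = 0
  0+1 = 1
  1+1 = 0 carry 1
  0+1+1 = 0 carry 1
  1+1+1 = 1 carry 1
  final carry 1
Sum = 0b110010001101001011101000001101; now AND with 0b10100000000110101010110000110:
  110010001101001011101000001101
& 010100000000110101010110000110
= 010000000000000001000000000100

0b10000000000000001000000000100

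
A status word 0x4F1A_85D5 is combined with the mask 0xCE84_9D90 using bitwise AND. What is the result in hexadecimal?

0x4E008590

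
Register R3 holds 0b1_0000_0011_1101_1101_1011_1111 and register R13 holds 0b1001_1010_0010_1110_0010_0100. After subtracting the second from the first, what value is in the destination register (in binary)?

0b11010011010111110011011

Subtract column by column in base 2:
  1-0 → 1
  1-0 → 1
  1-1 → 0
  1-0 → 1
  1-0 → 1
  1-1 → 0
  0-0 → 0
  1-0 → 1
  1-0 → 1
  0-1 → 1 (borrow)
  1-1-1 → 1 (borrow)
  1-1-1 → 1 (borrow)
  1-0-1 → 0
  0-1 → 1 (borrow)
  1-0-1 → 0
  1-0 → 1
  1-0 → 1
  1-1 → 0
  0-0 → 0
  0-1 → 1 (borrow)
  0-1-1 → 0 (borrow)
  0-0-1 → 1 (borrow)
  0-0-1 → 1 (borrow)
  0-1-1 → 0 (borrow)
  1-0-1 → 0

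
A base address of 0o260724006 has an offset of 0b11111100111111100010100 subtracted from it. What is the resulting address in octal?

0o221224362

0b11111100111111100010100 = 0o37477424 in octal.
Subtract column by column in base 8:
  6-4 → 2
  0-2 → 6 (borrow)
  0-4-1 → 3 (borrow)
  4-7-1 → 4 (borrow)
  2-7-1 → 2 (borrow)
  7-4-1 → 2
  0-7 → 1 (borrow)
  6-3-1 → 2
  2-0 → 2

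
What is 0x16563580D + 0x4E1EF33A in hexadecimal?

Add column by column in base 16, right to left:
  D+A = 7 carry 1
  0+3+1 = 4
  8+3 = B
  5+F = 4 carry 1
  3+E+1 = 2 carry 1
  6+1+1 = 8
  5+E = 3 carry 1
  6+4+1 = B
  1+0 = 1

0x1B3824B47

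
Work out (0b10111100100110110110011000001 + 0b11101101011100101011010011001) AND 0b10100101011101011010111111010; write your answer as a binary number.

0b10100000000001000000101011010

Add column by column in base 2, right to left:
  1+1 = 0 carry 1
  0+0+1 = 1
  0+0 = 0
  0+1 = 1
  0+1 = 1
  0+0 = 0
  1+0 = 1
  1+1 = 0 carry 1
  0+0+1 = 1
  0+1 = 1
  1+1 = 0 carry 1
  1+0+1 = 0 carry 1
  0+1+1 = 0 carry 1
  1+0+1 = 0 carry 1
  1+1+1 = 1 carry 1
  0+0+1 = 1
  1+0 = 1
  1+1 = 0 carry 1
  0+1+1 = 0 carry 1
  0+1+1 = 0 carry 1
  1+0+1 = 0 carry 1
  0+1+1 = 0 carry 1
  0+0+1 = 1
  1+1 = 0 carry 1
  1+1+1 = 1 carry 1
  1+0+1 = 0 carry 1
  1+1+1 = 1 carry 1
  0+1+1 = 0 carry 1
  1+1+1 = 1 carry 1
  final carry 1
Sum = 0b110101010000011100001101011010; now AND with 0b10100101011101011010111111010:
  110101010000011100001101011010
& 010100101011101011010111111010
= 010100000000001000000101011010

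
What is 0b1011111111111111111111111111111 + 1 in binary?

The trailing 29 digits are 1 (max in base 2), so adding 1 cascades: they roll to 0 and the next digit up increments.

0b1100000000000000000000000000000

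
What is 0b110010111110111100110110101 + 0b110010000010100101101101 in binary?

0b111001001111010001100100010

Add column by column in base 2, right to left:
  1+1 = 0 carry 1
  0+0+1 = 1
  1+1 = 0 carry 1
  0+1+1 = 0 carry 1
  1+0+1 = 0 carry 1
  1+1+1 = 1 carry 1
  0+1+1 = 0 carry 1
  1+0+1 = 0 carry 1
  1+1+1 = 1 carry 1
  0+0+1 = 1
  0+0 = 0
  1+1 = 0 carry 1
  1+0+1 = 0 carry 1
  1+1+1 = 1 carry 1
  1+0+1 = 0 carry 1
  0+0+1 = 1
  1+0 = 1
  1+0 = 1
  1+0 = 1
  1+1 = 0 carry 1
  1+0+1 = 0 carry 1
  0+0+1 = 1
  1+1 = 0 carry 1
  0+1+1 = 0 carry 1
  0+0+1 = 1
  1+0 = 1
  1+0 = 1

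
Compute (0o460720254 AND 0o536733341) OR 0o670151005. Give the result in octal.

0o670771245

0o460720254 AND 0o536733341 = 0o420720240.
Then OR with 0o670151005.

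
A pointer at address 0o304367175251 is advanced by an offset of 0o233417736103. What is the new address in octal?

0o540007133354

Add column by column in base 8, right to left:
  1+3 = 4
  5+0 = 5
  2+1 = 3
  5+6 = 3 carry 1
  7+3+1 = 3 carry 1
  1+7+1 = 1 carry 1
  7+7+1 = 7 carry 1
  6+1+1 = 0 carry 1
  3+4+1 = 0 carry 1
  4+3+1 = 0 carry 1
  0+3+1 = 4
  3+2 = 5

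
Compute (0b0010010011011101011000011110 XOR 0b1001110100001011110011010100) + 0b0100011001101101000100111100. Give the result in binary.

First 0b0010010011011101011000011110 XOR 0b1001110100001011110011010100 = 0b1011100111010110101011001010.
Add column by column in base 2, right to left:
  0+0 = 0
  1+0 = 1
  0+1 = 1
  1+1 = 0 carry 1
  0+1+1 = 0 carry 1
  0+1+1 = 0 carry 1
  1+0+1 = 0 carry 1
  1+0+1 = 0 carry 1
  0+1+1 = 0 carry 1
  1+0+1 = 0 carry 1
  0+0+1 = 1
  1+0 = 1
  0+1 = 1
  1+0 = 1
  1+1 = 0 carry 1
  0+1+1 = 0 carry 1
  1+0+1 = 0 carry 1
  0+1+1 = 0 carry 1
  1+1+1 = 1 carry 1
  1+0+1 = 0 carry 1
  1+0+1 = 0 carry 1
  0+1+1 = 0 carry 1
  0+1+1 = 0 carry 1
  1+0+1 = 0 carry 1
  1+0+1 = 0 carry 1
  1+0+1 = 0 carry 1
  0+1+1 = 0 carry 1
  1+0+1 = 0 carry 1
  final carry 1

0b10000000001000011110000000110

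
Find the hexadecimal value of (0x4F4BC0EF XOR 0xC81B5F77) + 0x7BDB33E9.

0x1032BD381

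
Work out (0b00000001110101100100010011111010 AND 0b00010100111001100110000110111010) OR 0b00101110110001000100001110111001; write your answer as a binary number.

0b101110110001100100001110111011

0b00000001110101100100010011111010 AND 0b00010100111001100110000110111010 = 0b00000000110001100100000010111010.
Then OR with 0b00101110110001000100001110111001.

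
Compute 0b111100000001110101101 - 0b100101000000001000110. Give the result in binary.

0b10111000001101100111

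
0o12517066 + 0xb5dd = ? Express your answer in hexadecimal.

0x2b5413

0o12517066 = 0x2a9e36 in hexadecimal.
Add column by column in base 16, right to left:
  6+d = 3 carry 1
  3+d+1 = 1 carry 1
  e+5+1 = 4 carry 1
  9+b+1 = 5 carry 1
  a+0+1 = b
  2+0 = 2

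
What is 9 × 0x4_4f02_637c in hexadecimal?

0x26c7157f5c

Multiply each base-16 digit by 9, carrying:
  c×9 = 108 → write c carry 6
  7×9+6 = 69 → write 5 carry 4
  3×9+4 = 31 → write f carry 1
  6×9+1 = 55 → write 7 carry 3
  2×9+3 = 21 → write 5 carry 1
  0×9+1 = 1 → write 1
  f×9 = 135 → write 7 carry 8
  4×9+8 = 44 → write c carry 2
  4×9+2 = 38 → write 6 carry 2
  remaining carry: 2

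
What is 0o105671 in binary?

0b1000101110111001

Each octal digit is 3 bits: 1=001 0=000 5=101 6=110 7=111 1=001.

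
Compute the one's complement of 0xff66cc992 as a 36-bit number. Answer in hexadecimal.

0x00993366d

Each hex digit d becomes f−d:
  f→0, f→0, 6→9, 6→9, c→3, c→3, 9→6, 9→6, 2→d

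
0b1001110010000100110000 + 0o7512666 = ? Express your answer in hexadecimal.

0b1001110010000100110000 = 0x272130 in hexadecimal.
0o7512666 = 0x1e95b6 in hexadecimal.
Add column by column in base 16, right to left:
  0+6 = 6
  3+b = e
  1+5 = 6
  2+9 = b
  7+e = 5 carry 1
  2+1+1 = 4

0x45b6e6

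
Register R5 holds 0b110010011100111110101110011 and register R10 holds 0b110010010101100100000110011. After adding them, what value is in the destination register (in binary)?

Add column by column in base 2, right to left:
  1+1 = 0 carry 1
  1+1+1 = 1 carry 1
  0+0+1 = 1
  0+0 = 0
  1+1 = 0 carry 1
  1+1+1 = 1 carry 1
  1+0+1 = 0 carry 1
  0+0+1 = 1
  1+0 = 1
  0+0 = 0
  1+0 = 1
  1+1 = 0 carry 1
  1+0+1 = 0 carry 1
  1+0+1 = 0 carry 1
  1+1+1 = 1 carry 1
  0+1+1 = 0 carry 1
  0+0+1 = 1
  1+1 = 0 carry 1
  1+0+1 = 0 carry 1
  1+1+1 = 1 carry 1
  0+0+1 = 1
  0+0 = 0
  1+1 = 0 carry 1
  0+0+1 = 1
  0+0 = 0
  1+1 = 0 carry 1
  1+1+1 = 1 carry 1
  final carry 1

0b1100100110010100010110100110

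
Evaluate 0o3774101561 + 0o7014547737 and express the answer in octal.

Add column by column in base 8, right to left:
  1+7 = 0 carry 1
  6+3+1 = 2 carry 1
  5+7+1 = 5 carry 1
  1+7+1 = 1 carry 1
  0+4+1 = 5
  1+5 = 6
  4+4 = 0 carry 1
  7+1+1 = 1 carry 1
  7+0+1 = 0 carry 1
  3+7+1 = 3 carry 1
  final carry 1

0o13010651520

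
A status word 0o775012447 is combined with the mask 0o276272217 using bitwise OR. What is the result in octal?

0o777272657

OR each oct digit independently (no carries):
  7|2=7, 7|7=7, 5|6=7, 0|2=2, 1|7=7, 2|2=2, 4|2=6, 4|1=5, 7|7=7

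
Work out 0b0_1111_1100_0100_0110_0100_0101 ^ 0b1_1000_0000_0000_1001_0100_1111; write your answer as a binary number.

XOR bit by bit (1 where the bits differ):
  0111111000100011001000101
^ 1100000000000100101001111
= 1011111000100111100001010

0b1011111000100111100001010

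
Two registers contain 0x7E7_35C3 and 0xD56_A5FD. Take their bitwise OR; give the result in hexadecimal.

0xFF7B5FF

OR each hex digit independently (no carries):
  7|D=F, E|5=F, 7|6=7, 3|A=B, 5|5=5, C|F=F, 3|D=F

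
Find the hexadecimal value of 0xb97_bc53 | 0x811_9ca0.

0xb97bcf3

OR each hex digit independently (no carries):
  b|8=b, 9|1=9, 7|1=7, b|9=b, c|c=c, 5|a=f, 3|0=3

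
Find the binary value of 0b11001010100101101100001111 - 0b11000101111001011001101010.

0b100101100010010100101

Subtract column by column in base 2:
  1-0 → 1
  1-1 → 0
  1-0 → 1
  1-1 → 0
  0-0 → 0
  0-1 → 1 (borrow)
  0-1-1 → 0 (borrow)
  0-0-1 → 1 (borrow)
  1-0-1 → 0
  1-1 → 0
  0-1 → 1 (borrow)
  1-0-1 → 0
  1-1 → 0
  0-0 → 0
  1-0 → 1
  0-1 → 1 (borrow)
  0-1-1 → 0 (borrow)
  1-1-1 → 1 (borrow)
  0-1-1 → 0 (borrow)
  1-0-1 → 0
  0-1 → 1 (borrow)
  1-0-1 → 0
  0-0 → 0
  0-0 → 0
  1-1 → 0
  1-1 → 0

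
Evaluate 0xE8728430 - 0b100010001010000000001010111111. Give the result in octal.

0xE8728430 = 0o35034502060 in octal.
0b100010001010000000001010111111 = 0o4212001277 in octal.
Subtract column by column in base 8:
  0-7 → 1 (borrow)
  6-7-1 → 6 (borrow)
  0-2-1 → 5 (borrow)
  2-1-1 → 0
  0-0 → 0
  5-0 → 5
  4-2 → 2
  3-1 → 2
  0-2 → 6 (borrow)
  5-4-1 → 0
  3-0 → 3

0o30622500561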